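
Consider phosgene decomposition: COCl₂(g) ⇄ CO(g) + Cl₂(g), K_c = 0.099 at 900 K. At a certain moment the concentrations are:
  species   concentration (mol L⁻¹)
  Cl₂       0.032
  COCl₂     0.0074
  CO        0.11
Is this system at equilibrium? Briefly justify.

no; Q > K, reaction proceeds in reverse

Q_c = [CO]·[Cl₂] / [COCl₂] = (0.11)·(0.032) / (0.0074) = 0.48
Q_c = 0.48 > K_c = 0.099: net reverse reaction.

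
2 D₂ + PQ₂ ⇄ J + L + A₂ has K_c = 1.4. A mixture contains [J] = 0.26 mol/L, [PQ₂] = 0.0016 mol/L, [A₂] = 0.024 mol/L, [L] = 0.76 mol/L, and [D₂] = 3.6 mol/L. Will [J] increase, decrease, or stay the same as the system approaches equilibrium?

Q_c = [J]·[L]·[A₂] / ([D₂]²·[PQ₂]) = (0.26)·(0.76)·(0.024) / ((3.6)²·(0.0016)) = 0.23
Q_c = 0.23 < K_c = 1.4: net forward reaction.
J is a product, so it increases.

increase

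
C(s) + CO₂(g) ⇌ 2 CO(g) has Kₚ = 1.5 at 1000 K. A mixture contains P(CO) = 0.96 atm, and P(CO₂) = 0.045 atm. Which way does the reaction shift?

reverse (toward reactants)

(C is a pure solid — omitted from Qₚ.)
Qₚ = P(CO)² / P(CO₂) = (0.96)² / (0.045) = 20
Qₚ = 20 > Kₚ = 1.5, so the reverse reaction proceeds.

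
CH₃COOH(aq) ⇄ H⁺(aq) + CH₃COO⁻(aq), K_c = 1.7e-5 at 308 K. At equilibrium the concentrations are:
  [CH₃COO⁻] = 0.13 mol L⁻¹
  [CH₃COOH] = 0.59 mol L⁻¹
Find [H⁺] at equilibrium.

[H⁺] = 7.7e-5 mol L⁻¹

At equilibrium, K_c = [H⁺]·[CH₃COO⁻] / [CH₃COOH] = 1.7e-5.
([H⁺])·(0.13) / (0.59) = 1.7e-5
[H⁺] = 7.72e-5 = 7.7e-5 mol L⁻¹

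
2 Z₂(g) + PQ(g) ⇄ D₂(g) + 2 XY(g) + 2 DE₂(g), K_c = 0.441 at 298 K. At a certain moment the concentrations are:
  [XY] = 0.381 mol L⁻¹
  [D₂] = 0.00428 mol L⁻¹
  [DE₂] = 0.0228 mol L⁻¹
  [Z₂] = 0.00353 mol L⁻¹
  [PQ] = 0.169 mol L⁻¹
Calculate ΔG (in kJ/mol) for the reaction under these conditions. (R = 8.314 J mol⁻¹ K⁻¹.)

ΔG = -2.62 kJ/mol

Q_c = [D₂]·[XY]²·[DE₂]² / ([Z₂]²·[PQ]) = (0.00428)·(0.381)²·(0.0228)² / ((0.00353)²·(0.169)) = 0.153
ΔG = RT ln(Q_c/K_c) = (8.314 J mol⁻¹ K⁻¹)(298 K) × ln(0.153/0.441)
   = (2.478 kJ/mol)(-1.059) = -2.62 kJ/mol
ΔG < 0, so the forward reaction is spontaneous (proceeds forward).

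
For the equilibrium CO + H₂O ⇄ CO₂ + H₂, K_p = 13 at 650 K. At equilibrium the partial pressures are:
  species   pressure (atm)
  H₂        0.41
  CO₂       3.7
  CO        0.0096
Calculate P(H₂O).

At equilibrium, K_p = P(CO₂)·P(H₂) / (P(CO)·P(H₂O)) = 13.
(3.7)·(0.41) / ((0.0096)·(P(H₂O))) = 13
P(H₂O) = 12.2 = 12 atm

P(H₂O) = 12 atm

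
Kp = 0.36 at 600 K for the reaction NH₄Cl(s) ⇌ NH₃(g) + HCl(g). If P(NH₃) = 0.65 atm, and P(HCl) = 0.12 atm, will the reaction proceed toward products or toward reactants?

toward products

(NH₄Cl is a pure solid — omitted from Qp.)
Qp = P(NH₃)·P(HCl) = (0.65)·(0.12) = 0.078
Qp = 0.078 < Kp = 0.36, so the forward reaction proceeds.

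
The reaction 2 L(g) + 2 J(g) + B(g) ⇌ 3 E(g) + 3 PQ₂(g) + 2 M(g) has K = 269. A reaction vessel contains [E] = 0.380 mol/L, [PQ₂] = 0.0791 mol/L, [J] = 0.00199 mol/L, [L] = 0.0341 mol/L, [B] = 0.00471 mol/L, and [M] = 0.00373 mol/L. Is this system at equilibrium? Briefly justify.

no; Q < K, reaction proceeds forward

Q = [E]³·[PQ₂]³·[M]² / ([L]²·[J]²·[B]) = (0.380)³·(0.0791)³·(0.00373)² / ((0.0341)²·(0.00199)²·(0.00471)) = 17.4
Q = 17.4 < K = 269: net forward reaction.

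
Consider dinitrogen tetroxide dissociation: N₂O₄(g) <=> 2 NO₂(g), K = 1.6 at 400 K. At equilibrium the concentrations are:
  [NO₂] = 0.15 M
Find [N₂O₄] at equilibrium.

At equilibrium, K = [NO₂]² / [N₂O₄] = 1.6.
(0.15)² / ([N₂O₄]) = 1.6
[N₂O₄] = 0.0141 = 0.014 M

[N₂O₄] = 0.014 M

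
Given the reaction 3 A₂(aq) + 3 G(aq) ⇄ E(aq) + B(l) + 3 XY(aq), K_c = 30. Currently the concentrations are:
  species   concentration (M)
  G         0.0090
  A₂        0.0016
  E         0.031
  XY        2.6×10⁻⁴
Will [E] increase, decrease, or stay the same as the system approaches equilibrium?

decrease

(B is a pure liquid — omitted from Q_c.)
Q_c = [E]·[XY]³ / ([A₂]³·[G]³) = (0.031)·(2.6×10⁻⁴)³ / ((0.0016)³·(0.0090)³) = 180
Q_c = 180 > K_c = 30: net reverse reaction.
E is a product, so it decreases.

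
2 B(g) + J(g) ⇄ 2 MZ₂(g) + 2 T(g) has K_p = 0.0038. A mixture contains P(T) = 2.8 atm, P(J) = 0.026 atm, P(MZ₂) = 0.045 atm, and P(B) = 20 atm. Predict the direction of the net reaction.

forward (toward products)

Q_p = P(MZ₂)²·P(T)² / (P(B)²·P(J)) = (0.045)²·(2.8)² / ((20)²·(0.026)) = 0.0015
Q_p = 0.0015 < K_p = 0.0038, so the forward reaction proceeds.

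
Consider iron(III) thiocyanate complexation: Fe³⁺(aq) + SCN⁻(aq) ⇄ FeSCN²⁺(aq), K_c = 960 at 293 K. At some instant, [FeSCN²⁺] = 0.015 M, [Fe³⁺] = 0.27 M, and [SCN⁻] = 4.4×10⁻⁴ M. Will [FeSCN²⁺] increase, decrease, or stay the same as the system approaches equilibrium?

Q_c = [FeSCN²⁺] / ([Fe³⁺]·[SCN⁻]) = (0.015) / ((0.27)·(4.4×10⁻⁴)) = 130
Q_c = 130 < K_c = 960: net forward reaction.
FeSCN²⁺ is a product, so it increases.

increase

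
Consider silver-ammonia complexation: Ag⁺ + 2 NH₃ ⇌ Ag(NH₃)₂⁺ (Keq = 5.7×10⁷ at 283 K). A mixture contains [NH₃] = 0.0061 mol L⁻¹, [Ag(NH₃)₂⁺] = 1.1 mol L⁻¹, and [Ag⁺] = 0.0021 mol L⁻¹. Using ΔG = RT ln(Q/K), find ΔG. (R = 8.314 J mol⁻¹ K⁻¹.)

Q = [Ag(NH₃)₂⁺] / ([Ag⁺]·[NH₃]²) = (1.1) / ((0.0021)·(0.0061)²) = 1.41×10⁷
ΔG = RT ln(Q/Keq) = (8.314 J mol⁻¹ K⁻¹)(283 K) × ln(1.41×10⁷/5.7×10⁷)
   = (2.353 kJ/mol)(-1.397) = -3.29 kJ/mol
ΔG < 0, so the forward reaction is spontaneous (proceeds forward).

ΔG = -3.29 kJ/mol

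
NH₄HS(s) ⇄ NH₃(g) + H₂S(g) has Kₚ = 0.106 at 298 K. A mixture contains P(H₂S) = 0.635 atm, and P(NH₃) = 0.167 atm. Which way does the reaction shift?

no net change (already at equilibrium)

(NH₄HS is a pure solid — omitted from Qₚ.)
Qₚ = P(NH₃)·P(H₂S) = (0.167)·(0.635) = 0.106
Qₚ = 0.106 = Kₚ, so the system is already at equilibrium.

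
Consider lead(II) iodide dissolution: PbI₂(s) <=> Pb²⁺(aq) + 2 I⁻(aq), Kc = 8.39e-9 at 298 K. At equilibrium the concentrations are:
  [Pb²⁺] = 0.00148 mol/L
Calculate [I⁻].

[I⁻] = 0.00238 mol/L

(PbI₂ is a pure solid — omitted from Kc.)
At equilibrium, Kc = [Pb²⁺]·[I⁻]² = 8.39e-9.
(0.00148)·([I⁻])² = 8.39e-9
[I⁻]² = 5.67e-6 ⇒ [I⁻] = 0.00238 mol/L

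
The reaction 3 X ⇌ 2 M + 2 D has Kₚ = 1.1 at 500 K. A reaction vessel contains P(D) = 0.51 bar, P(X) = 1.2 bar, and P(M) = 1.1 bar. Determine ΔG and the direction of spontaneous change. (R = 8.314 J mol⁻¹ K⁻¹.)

ΔG = -7.48 kJ/mol; the forward reaction is spontaneous

Qₚ = P(M)²·P(D)² / P(X)³ = (1.1)²·(0.51)² / (1.2)³ = 0.182
ΔG = RT ln(Qₚ/Kₚ) = (8.314 J mol⁻¹ K⁻¹)(500 K) × ln(0.182/1.1)
   = (4.157 kJ/mol)(-1.799) = -7.48 kJ/mol
ΔG < 0, so the forward reaction is spontaneous (proceeds forward).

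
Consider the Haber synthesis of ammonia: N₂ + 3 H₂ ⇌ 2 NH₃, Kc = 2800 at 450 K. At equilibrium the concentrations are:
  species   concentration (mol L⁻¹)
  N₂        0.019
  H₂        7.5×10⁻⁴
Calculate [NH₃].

[NH₃] = 1.5×10⁻⁴ mol L⁻¹

At equilibrium, Kc = [NH₃]² / ([N₂]·[H₂]³) = 2800.
([NH₃])² / ((0.019)·(7.5×10⁻⁴)³) = 2800
[NH₃]² = 2.24×10⁻⁸ ⇒ [NH₃] = 1.5×10⁻⁴ mol L⁻¹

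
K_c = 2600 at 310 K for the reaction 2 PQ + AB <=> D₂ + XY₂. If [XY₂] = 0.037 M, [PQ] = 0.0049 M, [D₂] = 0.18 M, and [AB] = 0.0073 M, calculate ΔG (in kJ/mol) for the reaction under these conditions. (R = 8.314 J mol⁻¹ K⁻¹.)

ΔG = 6.91 kJ/mol

Q_c = [D₂]·[XY₂] / ([PQ]²·[AB]) = (0.18)·(0.037) / ((0.0049)²·(0.0073)) = 38000
ΔG = RT ln(Q_c/K_c) = (8.314 J mol⁻¹ K⁻¹)(310 K) × ln(38000/2600)
   = (2.577 kJ/mol)(2.682) = 6.91 kJ/mol
ΔG > 0, so the forward reaction is non-spontaneous (proceeds in reverse).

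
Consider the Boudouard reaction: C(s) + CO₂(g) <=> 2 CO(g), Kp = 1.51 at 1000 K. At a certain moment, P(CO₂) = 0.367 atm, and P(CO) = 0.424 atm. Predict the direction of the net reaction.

(C is a pure solid — omitted from Qp.)
Qp = P(CO)² / P(CO₂) = (0.424)² / (0.367) = 0.490
Qp = 0.490 < Kp = 1.51, so the forward reaction proceeds.

to the right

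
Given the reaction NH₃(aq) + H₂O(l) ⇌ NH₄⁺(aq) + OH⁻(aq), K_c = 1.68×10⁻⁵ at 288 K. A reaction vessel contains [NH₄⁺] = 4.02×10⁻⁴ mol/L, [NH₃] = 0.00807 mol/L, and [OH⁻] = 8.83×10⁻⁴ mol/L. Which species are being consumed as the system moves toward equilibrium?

(H₂O is a pure liquid — omitted from Q_c.)
Q_c = [NH₄⁺]·[OH⁻] / [NH₃] = (4.02×10⁻⁴)·(8.83×10⁻⁴) / (0.00807) = 4.40×10⁻⁵
Q_c = 4.40×10⁻⁵ > K_c = 1.68×10⁻⁵: net reverse reaction.

NH₄⁺, OH⁻ (products)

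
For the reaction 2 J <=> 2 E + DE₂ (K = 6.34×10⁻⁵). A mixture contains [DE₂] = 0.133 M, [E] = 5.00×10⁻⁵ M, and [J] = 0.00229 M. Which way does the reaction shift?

no net change (already at equilibrium)

Q = [E]²·[DE₂] / [J]² = (5.00×10⁻⁵)²·(0.133) / (0.00229)² = 6.34×10⁻⁵
Q = 6.34×10⁻⁵ = K, so the system is already at equilibrium.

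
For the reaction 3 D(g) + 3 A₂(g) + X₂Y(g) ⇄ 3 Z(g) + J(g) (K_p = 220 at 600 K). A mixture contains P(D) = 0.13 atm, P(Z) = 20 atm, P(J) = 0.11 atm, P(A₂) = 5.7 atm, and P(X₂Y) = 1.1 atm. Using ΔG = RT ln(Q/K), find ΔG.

Q_p = P(Z)³·P(J) / (P(D)³·P(A₂)³·P(X₂Y)) = (20)³·(0.11) / ((0.13)³·(5.7)³·(1.1)) = 1970
ΔG = RT ln(Q_p/K_p) = (8.314 J mol⁻¹ K⁻¹)(600 K) × ln(1970/220)
   = (4.988 kJ/mol)(2.192) = 10.9 kJ/mol
ΔG > 0, so the forward reaction is non-spontaneous (proceeds in reverse).

ΔG = 10.9 kJ/mol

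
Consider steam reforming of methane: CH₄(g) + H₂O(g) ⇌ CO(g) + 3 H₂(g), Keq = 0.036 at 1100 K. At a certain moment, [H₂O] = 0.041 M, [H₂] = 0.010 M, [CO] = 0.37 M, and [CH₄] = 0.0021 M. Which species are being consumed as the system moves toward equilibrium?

CH₄, H₂O (reactants)

Q = [CO]·[H₂]³ / ([CH₄]·[H₂O]) = (0.37)·(0.010)³ / ((0.0021)·(0.041)) = 0.0043
Q = 0.0043 < Keq = 0.036: net forward reaction.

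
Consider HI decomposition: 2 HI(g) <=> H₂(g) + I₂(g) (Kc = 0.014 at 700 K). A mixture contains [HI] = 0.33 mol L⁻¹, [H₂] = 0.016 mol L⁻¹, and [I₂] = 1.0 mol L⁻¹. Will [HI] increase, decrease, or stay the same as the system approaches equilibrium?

increase

Qc = [H₂]·[I₂] / [HI]² = (0.016)·(1.0) / (0.33)² = 0.15
Qc = 0.15 > Kc = 0.014: net reverse reaction.
HI is a reactant, so it increases.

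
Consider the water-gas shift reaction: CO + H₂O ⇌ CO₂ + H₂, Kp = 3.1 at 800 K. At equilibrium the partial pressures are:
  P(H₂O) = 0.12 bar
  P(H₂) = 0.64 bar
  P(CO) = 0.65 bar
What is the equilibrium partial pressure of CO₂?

P(CO₂) = 0.38 bar

At equilibrium, Kp = P(CO₂)·P(H₂) / (P(CO)·P(H₂O)) = 3.1.
(P(CO₂))·(0.64) / ((0.65)·(0.12)) = 3.1
P(CO₂) = 0.378 = 0.38 bar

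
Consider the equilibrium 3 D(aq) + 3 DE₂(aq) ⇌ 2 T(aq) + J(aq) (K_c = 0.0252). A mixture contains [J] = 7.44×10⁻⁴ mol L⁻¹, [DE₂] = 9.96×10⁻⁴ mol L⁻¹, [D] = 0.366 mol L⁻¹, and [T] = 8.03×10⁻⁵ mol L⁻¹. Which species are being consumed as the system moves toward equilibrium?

Q_c = [T]²·[J] / ([D]³·[DE₂]³) = (8.03×10⁻⁵)²·(7.44×10⁻⁴) / ((0.366)³·(9.96×10⁻⁴)³) = 0.0990
Q_c = 0.0990 > K_c = 0.0252: net reverse reaction.

T, J (products)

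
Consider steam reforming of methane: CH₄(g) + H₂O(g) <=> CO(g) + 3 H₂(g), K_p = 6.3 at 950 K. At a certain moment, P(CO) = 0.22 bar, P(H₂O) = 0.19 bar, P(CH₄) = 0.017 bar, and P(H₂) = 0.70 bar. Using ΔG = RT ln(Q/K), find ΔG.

ΔG = 10.4 kJ/mol

Q_p = P(CO)·P(H₂)³ / (P(CH₄)·P(H₂O)) = (0.22)·(0.70)³ / ((0.017)·(0.19)) = 23.4
ΔG = RT ln(Q_p/K_p) = (8.314 J mol⁻¹ K⁻¹)(950 K) × ln(23.4/6.3)
   = (7.898 kJ/mol)(1.312) = 10.4 kJ/mol
ΔG > 0, so the forward reaction is non-spontaneous (proceeds in reverse).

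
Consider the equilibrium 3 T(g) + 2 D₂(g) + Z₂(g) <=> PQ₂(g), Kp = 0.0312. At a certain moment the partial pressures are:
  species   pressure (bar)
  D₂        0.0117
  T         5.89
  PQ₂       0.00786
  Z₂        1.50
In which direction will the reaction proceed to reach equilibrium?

reverse (toward reactants)

Qp = P(PQ₂) / (P(T)³·P(D₂)²·P(Z₂)) = (0.00786) / ((5.89)³·(0.0117)²·(1.50)) = 0.187
Qp = 0.187 > Kp = 0.0312, so the reverse reaction proceeds.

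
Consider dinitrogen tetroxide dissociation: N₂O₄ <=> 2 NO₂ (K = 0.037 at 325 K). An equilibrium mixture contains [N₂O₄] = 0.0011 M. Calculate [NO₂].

[NO₂] = 0.0064 M

At equilibrium, K = [NO₂]² / [N₂O₄] = 0.037.
([NO₂])² / (0.0011) = 0.037
[NO₂]² = 4.07×10⁻⁵ ⇒ [NO₂] = 0.0064 M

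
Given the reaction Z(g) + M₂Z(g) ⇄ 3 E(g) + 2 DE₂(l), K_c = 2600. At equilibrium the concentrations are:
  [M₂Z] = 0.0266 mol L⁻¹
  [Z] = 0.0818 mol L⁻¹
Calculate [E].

[E] = 1.78 mol L⁻¹

(DE₂ is a pure liquid — omitted from K_c.)
At equilibrium, K_c = [E]³ / ([Z]·[M₂Z]) = 2600.
([E])³ / ((0.0818)·(0.0266)) = 2600
[E]³ = 5.66 ⇒ [E] = 1.78 mol L⁻¹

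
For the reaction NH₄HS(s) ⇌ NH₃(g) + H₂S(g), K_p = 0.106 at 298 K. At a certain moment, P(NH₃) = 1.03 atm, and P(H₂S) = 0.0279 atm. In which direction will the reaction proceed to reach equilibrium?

(NH₄HS is a pure solid — omitted from Q_p.)
Q_p = P(NH₃)·P(H₂S) = (1.03)·(0.0279) = 0.0287
Q_p = 0.0287 < K_p = 0.106, so the forward reaction proceeds.

in the forward direction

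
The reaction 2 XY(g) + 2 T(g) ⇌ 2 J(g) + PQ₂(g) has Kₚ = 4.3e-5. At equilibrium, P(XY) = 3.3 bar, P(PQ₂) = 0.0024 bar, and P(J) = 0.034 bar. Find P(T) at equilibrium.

At equilibrium, Kₚ = P(J)²·P(PQ₂) / (P(XY)²·P(T)²) = 4.3e-5.
(0.034)²·(0.0024) / ((3.3)²·(P(T))²) = 4.3e-5
P(T)² = 0.00592 ⇒ P(T) = 0.077 bar

P(T) = 0.077 bar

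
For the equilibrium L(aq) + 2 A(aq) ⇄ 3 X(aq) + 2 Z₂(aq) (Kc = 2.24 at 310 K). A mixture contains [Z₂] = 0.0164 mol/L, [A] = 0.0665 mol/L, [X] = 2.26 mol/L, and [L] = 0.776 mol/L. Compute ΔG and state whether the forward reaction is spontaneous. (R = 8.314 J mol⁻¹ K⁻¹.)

ΔG = -2.34 kJ/mol; the forward reaction is spontaneous

Qc = [X]³·[Z₂]² / ([L]·[A]²) = (2.26)³·(0.0164)² / ((0.776)·(0.0665)²) = 0.905
ΔG = RT ln(Qc/Kc) = (8.314 J mol⁻¹ K⁻¹)(310 K) × ln(0.905/2.24)
   = (2.577 kJ/mol)(-0.9063) = -2.34 kJ/mol
ΔG < 0, so the forward reaction is spontaneous (proceeds forward).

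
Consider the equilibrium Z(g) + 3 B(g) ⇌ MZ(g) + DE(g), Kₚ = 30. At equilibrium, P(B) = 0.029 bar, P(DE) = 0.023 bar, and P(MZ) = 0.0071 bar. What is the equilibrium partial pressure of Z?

At equilibrium, Kₚ = P(MZ)·P(DE) / (P(Z)·P(B)³) = 30.
(0.0071)·(0.023) / ((P(Z))·(0.029)³) = 30
P(Z) = 0.223 = 0.22 bar

P(Z) = 0.22 bar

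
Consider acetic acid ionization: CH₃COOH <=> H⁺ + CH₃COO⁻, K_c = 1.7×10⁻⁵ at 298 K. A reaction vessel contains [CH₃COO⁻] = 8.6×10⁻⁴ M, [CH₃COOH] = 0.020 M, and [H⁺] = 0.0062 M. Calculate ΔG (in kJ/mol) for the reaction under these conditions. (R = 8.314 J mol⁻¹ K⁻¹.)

ΔG = 6.82 kJ/mol

Q_c = [H⁺]·[CH₃COO⁻] / [CH₃COOH] = (0.0062)·(8.6×10⁻⁴) / (0.020) = 2.67×10⁻⁴
ΔG = RT ln(Q_c/K_c) = (8.314 J mol⁻¹ K⁻¹)(298 K) × ln(2.67×10⁻⁴/1.7×10⁻⁵)
   = (2.478 kJ/mol)(2.754) = 6.82 kJ/mol
ΔG > 0, so the forward reaction is non-spontaneous (proceeds in reverse).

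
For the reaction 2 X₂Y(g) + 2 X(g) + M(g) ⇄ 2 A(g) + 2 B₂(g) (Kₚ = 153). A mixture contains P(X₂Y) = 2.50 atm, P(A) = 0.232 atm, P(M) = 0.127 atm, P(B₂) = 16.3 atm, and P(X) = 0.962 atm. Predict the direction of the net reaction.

Qₚ = P(A)²·P(B₂)² / (P(X₂Y)²·P(X)²·P(M)) = (0.232)²·(16.3)² / ((2.50)²·(0.962)²·(0.127)) = 19.5
Qₚ = 19.5 < Kₚ = 153, so the forward reaction proceeds.

toward products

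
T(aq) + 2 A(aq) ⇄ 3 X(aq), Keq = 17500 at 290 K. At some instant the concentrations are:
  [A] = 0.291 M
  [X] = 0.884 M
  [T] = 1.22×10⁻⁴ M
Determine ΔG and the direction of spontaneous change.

ΔG = 3.23 kJ/mol; the forward reaction is non-spontaneous

Q = [X]³ / ([T]·[A]²) = (0.884)³ / ((1.22×10⁻⁴)·(0.291)²) = 66900
ΔG = RT ln(Q/Keq) = (8.314 J mol⁻¹ K⁻¹)(290 K) × ln(66900/17500)
   = (2.411 kJ/mol)(1.341) = 3.23 kJ/mol
ΔG > 0, so the forward reaction is non-spontaneous (proceeds in reverse).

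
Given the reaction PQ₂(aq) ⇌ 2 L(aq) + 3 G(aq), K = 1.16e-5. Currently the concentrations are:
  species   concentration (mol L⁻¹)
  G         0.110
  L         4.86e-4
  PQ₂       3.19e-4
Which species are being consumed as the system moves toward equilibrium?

PQ₂ (reactants)

Q = [L]²·[G]³ / [PQ₂] = (4.86e-4)²·(0.110)³ / (3.19e-4) = 9.86e-7
Q = 9.86e-7 < K = 1.16e-5: net forward reaction.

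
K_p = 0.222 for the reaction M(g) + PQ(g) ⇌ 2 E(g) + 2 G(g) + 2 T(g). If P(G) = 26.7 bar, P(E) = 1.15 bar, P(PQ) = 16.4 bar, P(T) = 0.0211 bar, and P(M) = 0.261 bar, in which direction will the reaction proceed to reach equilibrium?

Q_p = P(E)²·P(G)²·P(T)² / (P(M)·P(PQ)) = (1.15)²·(26.7)²·(0.0211)² / ((0.261)·(16.4)) = 0.0981
Q_p = 0.0981 < K_p = 0.222, so the forward reaction proceeds.

forward (toward products)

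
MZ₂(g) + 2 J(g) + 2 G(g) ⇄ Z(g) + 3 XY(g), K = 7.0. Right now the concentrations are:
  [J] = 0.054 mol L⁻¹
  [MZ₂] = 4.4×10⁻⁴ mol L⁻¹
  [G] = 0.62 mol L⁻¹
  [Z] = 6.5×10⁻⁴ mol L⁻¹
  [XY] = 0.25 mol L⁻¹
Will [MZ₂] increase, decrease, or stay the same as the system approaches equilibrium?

Q = [Z]·[XY]³ / ([MZ₂]·[J]²·[G]²) = (6.5×10⁻⁴)·(0.25)³ / ((4.4×10⁻⁴)·(0.054)²·(0.62)²) = 21
Q = 21 > K = 7.0: net reverse reaction.
MZ₂ is a reactant, so it increases.

increase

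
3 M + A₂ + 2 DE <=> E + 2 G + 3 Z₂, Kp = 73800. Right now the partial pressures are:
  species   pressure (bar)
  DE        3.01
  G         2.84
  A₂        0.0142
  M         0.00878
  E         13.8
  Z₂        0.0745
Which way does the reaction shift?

Qp = P(E)·P(G)²·P(Z₂)³ / (P(M)³·P(A₂)·P(DE)²) = (13.8)·(2.84)²·(0.0745)³ / ((0.00878)³·(0.0142)·(3.01)²) = 5.29×10⁵
Qp = 5.29×10⁵ > Kp = 73800, so the reverse reaction proceeds.

reverse (toward reactants)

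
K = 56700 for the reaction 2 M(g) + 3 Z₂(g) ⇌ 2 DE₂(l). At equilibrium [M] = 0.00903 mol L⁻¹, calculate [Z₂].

(DE₂ is a pure liquid — omitted from K.)
At equilibrium, K = 1 / ([M]²·[Z₂]³) = 56700.
1 / ((0.00903)²·([Z₂])³) = 56700
[Z₂]³ = 0.216 ⇒ [Z₂] = 0.600 mol L⁻¹

[Z₂] = 0.600 mol L⁻¹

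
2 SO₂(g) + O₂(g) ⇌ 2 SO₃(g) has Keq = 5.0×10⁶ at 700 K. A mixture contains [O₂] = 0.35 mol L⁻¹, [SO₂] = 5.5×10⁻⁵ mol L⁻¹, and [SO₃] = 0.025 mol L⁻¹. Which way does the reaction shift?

Q = [SO₃]² / ([SO₂]²·[O₂]) = (0.025)² / ((5.5×10⁻⁵)²·(0.35)) = 5.9×10⁵
Q = 5.9×10⁵ < Keq = 5.0×10⁶, so the forward reaction proceeds.

forward (toward products)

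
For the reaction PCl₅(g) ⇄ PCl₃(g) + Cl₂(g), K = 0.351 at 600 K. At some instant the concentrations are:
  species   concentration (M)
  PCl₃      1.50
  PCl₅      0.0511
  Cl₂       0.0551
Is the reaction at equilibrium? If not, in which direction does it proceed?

toward reactants

Q = [PCl₃]·[Cl₂] / [PCl₅] = (1.50)·(0.0551) / (0.0511) = 1.62
Q = 1.62 > K = 0.351, so the reverse reaction proceeds.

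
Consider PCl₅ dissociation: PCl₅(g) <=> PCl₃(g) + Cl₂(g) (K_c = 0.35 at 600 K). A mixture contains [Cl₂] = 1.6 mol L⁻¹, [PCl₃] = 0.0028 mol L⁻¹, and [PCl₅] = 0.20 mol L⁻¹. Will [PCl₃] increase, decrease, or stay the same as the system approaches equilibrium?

Q_c = [PCl₃]·[Cl₂] / [PCl₅] = (0.0028)·(1.6) / (0.20) = 0.022
Q_c = 0.022 < K_c = 0.35: net forward reaction.
PCl₃ is a product, so it increases.

increase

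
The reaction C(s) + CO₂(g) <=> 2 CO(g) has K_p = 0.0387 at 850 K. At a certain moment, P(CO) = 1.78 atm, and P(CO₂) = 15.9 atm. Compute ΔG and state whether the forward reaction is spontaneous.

(C is a pure solid — omitted from Q_p.)
Q_p = P(CO)² / P(CO₂) = (1.78)² / (15.9) = 0.199
ΔG = RT ln(Q_p/K_p) = (8.314 J mol⁻¹ K⁻¹)(850 K) × ln(0.199/0.0387)
   = (7.067 kJ/mol)(1.637) = 11.6 kJ/mol
ΔG > 0, so the forward reaction is non-spontaneous (proceeds in reverse).

ΔG = 11.6 kJ/mol; the forward reaction is non-spontaneous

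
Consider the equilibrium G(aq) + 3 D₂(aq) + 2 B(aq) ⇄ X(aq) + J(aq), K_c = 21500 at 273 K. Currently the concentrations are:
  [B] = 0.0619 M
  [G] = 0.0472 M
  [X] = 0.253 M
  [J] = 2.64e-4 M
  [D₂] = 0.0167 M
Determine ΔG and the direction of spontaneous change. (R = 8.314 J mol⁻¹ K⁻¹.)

Q_c = [X]·[J] / ([G]·[D₂]³·[B]²) = (0.253)·(2.64e-4) / ((0.0472)·(0.0167)³·(0.0619)²) = 79300
ΔG = RT ln(Q_c/K_c) = (8.314 J mol⁻¹ K⁻¹)(273 K) × ln(79300/21500)
   = (2.270 kJ/mol)(1.305) = 2.96 kJ/mol
ΔG > 0, so the forward reaction is non-spontaneous (proceeds in reverse).

ΔG = 2.96 kJ/mol; the forward reaction is non-spontaneous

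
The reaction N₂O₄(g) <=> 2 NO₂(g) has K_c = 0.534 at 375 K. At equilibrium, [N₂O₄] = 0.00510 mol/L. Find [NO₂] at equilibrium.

[NO₂] = 0.0522 mol/L

At equilibrium, K_c = [NO₂]² / [N₂O₄] = 0.534.
([NO₂])² / (0.00510) = 0.534
[NO₂]² = 0.00272 ⇒ [NO₂] = 0.0522 mol/L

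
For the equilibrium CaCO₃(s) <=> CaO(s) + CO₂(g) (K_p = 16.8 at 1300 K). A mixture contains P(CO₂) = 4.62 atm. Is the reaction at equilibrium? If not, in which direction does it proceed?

forward (toward products)

(CaCO₃, CaO are pure solids — omitted from Q_p.)
Q_p = P(CO₂) = 4.62
Q_p = 4.62 < K_p = 16.8, so the forward reaction proceeds.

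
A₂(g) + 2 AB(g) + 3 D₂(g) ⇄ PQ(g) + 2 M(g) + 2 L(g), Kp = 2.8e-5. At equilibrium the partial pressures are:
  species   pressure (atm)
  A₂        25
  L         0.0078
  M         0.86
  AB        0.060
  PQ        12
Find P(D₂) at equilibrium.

At equilibrium, Kp = P(PQ)·P(M)²·P(L)² / (P(A₂)·P(AB)²·P(D₂)³) = 2.8e-5.
(12)·(0.86)²·(0.0078)² / ((25)·(0.060)²·(P(D₂))³) = 2.8e-5
P(D₂)³ = 214 ⇒ P(D₂) = 6.0 atm

P(D₂) = 6.0 atm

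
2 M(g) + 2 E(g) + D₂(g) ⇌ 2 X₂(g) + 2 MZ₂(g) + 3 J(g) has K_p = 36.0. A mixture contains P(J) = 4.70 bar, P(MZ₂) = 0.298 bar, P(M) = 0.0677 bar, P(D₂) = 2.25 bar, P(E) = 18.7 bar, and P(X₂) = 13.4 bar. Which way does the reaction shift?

reverse (toward reactants)

Q_p = P(X₂)²·P(MZ₂)²·P(J)³ / (P(M)²·P(E)²·P(D₂)) = (13.4)²·(0.298)²·(4.70)³ / ((0.0677)²·(18.7)²·(2.25)) = 459
Q_p = 459 > K_p = 36.0, so the reverse reaction proceeds.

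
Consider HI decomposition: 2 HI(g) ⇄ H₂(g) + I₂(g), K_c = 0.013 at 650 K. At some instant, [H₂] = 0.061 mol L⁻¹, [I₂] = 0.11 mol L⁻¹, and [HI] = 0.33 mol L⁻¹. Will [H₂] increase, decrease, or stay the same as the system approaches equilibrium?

decrease

Q_c = [H₂]·[I₂] / [HI]² = (0.061)·(0.11) / (0.33)² = 0.062
Q_c = 0.062 > K_c = 0.013: net reverse reaction.
H₂ is a product, so it decreases.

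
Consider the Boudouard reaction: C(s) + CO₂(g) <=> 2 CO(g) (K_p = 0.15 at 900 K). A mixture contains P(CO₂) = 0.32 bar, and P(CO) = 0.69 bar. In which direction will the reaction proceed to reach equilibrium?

(C is a pure solid — omitted from Q_p.)
Q_p = P(CO)² / P(CO₂) = (0.69)² / (0.32) = 1.5
Q_p = 1.5 > K_p = 0.15, so the reverse reaction proceeds.

in the reverse direction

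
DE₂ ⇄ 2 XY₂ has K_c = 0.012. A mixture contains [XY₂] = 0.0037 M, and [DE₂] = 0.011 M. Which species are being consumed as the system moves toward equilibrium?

Q_c = [XY₂]² / [DE₂] = (0.0037)² / (0.011) = 0.0012
Q_c = 0.0012 < K_c = 0.012: net forward reaction.

DE₂ (reactants)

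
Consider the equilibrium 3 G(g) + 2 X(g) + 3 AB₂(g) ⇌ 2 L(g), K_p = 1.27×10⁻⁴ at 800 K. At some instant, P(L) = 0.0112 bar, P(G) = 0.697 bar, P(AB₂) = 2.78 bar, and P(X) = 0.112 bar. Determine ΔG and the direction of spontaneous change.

ΔG = 15.8 kJ/mol; the forward reaction is non-spontaneous

Q_p = P(L)² / (P(G)³·P(X)²·P(AB₂)³) = (0.0112)² / ((0.697)³·(0.112)²·(2.78)³) = 0.00137
ΔG = RT ln(Q_p/K_p) = (8.314 J mol⁻¹ K⁻¹)(800 K) × ln(0.00137/1.27×10⁻⁴)
   = (6.651 kJ/mol)(2.378) = 15.8 kJ/mol
ΔG > 0, so the forward reaction is non-spontaneous (proceeds in reverse).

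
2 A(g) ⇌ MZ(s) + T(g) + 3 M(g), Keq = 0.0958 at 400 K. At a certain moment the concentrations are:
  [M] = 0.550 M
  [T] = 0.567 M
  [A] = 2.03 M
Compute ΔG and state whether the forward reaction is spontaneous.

(MZ is a pure solid — omitted from Q.)
Q = [T]·[M]³ / [A]² = (0.567)·(0.550)³ / (2.03)² = 0.0229
ΔG = RT ln(Q/Keq) = (8.314 J mol⁻¹ K⁻¹)(400 K) × ln(0.0229/0.0958)
   = (3.326 kJ/mol)(-1.431) = -4.76 kJ/mol
ΔG < 0, so the forward reaction is spontaneous (proceeds forward).

ΔG = -4.76 kJ/mol; the forward reaction is spontaneous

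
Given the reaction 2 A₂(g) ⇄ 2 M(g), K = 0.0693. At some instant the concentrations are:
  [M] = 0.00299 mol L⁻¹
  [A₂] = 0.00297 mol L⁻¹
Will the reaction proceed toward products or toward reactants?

reverse (toward reactants)

Q = [M]² / [A₂]² = (0.00299)² / (0.00297)² = 1.01
Q = 1.01 > K = 0.0693, so the reverse reaction proceeds.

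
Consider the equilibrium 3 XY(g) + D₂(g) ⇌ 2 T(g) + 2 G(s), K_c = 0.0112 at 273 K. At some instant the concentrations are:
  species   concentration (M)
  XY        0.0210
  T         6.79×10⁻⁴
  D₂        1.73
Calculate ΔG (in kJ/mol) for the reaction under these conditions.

ΔG = 2.14 kJ/mol

(G is a pure solid — omitted from Q_c.)
Q_c = [T]² / ([XY]³·[D₂]) = (6.79×10⁻⁴)² / ((0.0210)³·(1.73)) = 0.0288
ΔG = RT ln(Q_c/K_c) = (8.314 J mol⁻¹ K⁻¹)(273 K) × ln(0.0288/0.0112)
   = (2.270 kJ/mol)(0.9445) = 2.14 kJ/mol
ΔG > 0, so the forward reaction is non-spontaneous (proceeds in reverse).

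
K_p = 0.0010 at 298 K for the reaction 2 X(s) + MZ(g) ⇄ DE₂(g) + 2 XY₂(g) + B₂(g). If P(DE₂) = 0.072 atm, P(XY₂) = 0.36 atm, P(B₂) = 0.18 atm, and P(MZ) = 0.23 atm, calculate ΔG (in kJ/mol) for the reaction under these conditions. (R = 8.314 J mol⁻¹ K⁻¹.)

ΔG = 4.93 kJ/mol

(X is a pure solid — omitted from Q_p.)
Q_p = P(DE₂)·P(XY₂)²·P(B₂) / P(MZ) = (0.072)·(0.36)²·(0.18) / (0.23) = 0.00730
ΔG = RT ln(Q_p/K_p) = (8.314 J mol⁻¹ K⁻¹)(298 K) × ln(0.00730/0.0010)
   = (2.478 kJ/mol)(1.988) = 4.93 kJ/mol
ΔG > 0, so the forward reaction is non-spontaneous (proceeds in reverse).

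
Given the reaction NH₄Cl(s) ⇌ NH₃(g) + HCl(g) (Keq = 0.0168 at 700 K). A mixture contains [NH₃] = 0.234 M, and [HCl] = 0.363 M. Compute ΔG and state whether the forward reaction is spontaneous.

ΔG = 9.43 kJ/mol; the forward reaction is non-spontaneous

(NH₄Cl is a pure solid — omitted from Q.)
Q = [NH₃]·[HCl] = (0.234)·(0.363) = 0.0849
ΔG = RT ln(Q/Keq) = (8.314 J mol⁻¹ K⁻¹)(700 K) × ln(0.0849/0.0168)
   = (5.820 kJ/mol)(1.620) = 9.43 kJ/mol
ΔG > 0, so the forward reaction is non-spontaneous (proceeds in reverse).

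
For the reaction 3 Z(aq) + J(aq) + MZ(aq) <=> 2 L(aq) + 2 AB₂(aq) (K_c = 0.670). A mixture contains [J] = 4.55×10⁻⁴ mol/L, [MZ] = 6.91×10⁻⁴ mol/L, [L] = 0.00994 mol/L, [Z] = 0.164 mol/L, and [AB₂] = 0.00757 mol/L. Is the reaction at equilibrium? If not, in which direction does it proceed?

to the left

Q_c = [L]²·[AB₂]² / ([Z]³·[J]·[MZ]) = (0.00994)²·(0.00757)² / ((0.164)³·(4.55×10⁻⁴)·(6.91×10⁻⁴)) = 4.08
Q_c = 4.08 > K_c = 0.670, so the reverse reaction proceeds.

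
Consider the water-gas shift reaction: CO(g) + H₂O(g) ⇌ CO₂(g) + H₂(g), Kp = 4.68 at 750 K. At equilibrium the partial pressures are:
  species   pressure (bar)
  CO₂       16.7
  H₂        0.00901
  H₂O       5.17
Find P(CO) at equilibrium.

At equilibrium, Kp = P(CO₂)·P(H₂) / (P(CO)·P(H₂O)) = 4.68.
(16.7)·(0.00901) / ((P(CO))·(5.17)) = 4.68
P(CO) = 0.00622 bar

P(CO) = 0.00622 bar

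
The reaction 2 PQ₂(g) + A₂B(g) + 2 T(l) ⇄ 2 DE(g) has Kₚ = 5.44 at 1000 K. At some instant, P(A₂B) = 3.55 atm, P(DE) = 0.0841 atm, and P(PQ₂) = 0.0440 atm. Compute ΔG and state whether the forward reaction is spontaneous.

(T is a pure liquid — omitted from Qₚ.)
Qₚ = P(DE)² / (P(PQ₂)²·P(A₂B)) = (0.0841)² / ((0.0440)²·(3.55)) = 1.03
ΔG = RT ln(Qₚ/Kₚ) = (8.314 J mol⁻¹ K⁻¹)(1000 K) × ln(1.03/5.44)
   = (8.314 kJ/mol)(-1.664) = -13.8 kJ/mol
ΔG < 0, so the forward reaction is spontaneous (proceeds forward).

ΔG = -13.8 kJ/mol; the forward reaction is spontaneous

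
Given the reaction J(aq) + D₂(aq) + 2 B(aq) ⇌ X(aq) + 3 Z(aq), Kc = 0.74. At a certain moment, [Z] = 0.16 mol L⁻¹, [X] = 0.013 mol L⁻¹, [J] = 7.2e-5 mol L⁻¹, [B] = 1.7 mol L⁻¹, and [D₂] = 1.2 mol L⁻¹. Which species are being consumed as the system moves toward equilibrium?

J, D₂, B (reactants)

Qc = [X]·[Z]³ / ([J]·[D₂]·[B]²) = (0.013)·(0.16)³ / ((7.2e-5)·(1.2)·(1.7)²) = 0.21
Qc = 0.21 < Kc = 0.74: net forward reaction.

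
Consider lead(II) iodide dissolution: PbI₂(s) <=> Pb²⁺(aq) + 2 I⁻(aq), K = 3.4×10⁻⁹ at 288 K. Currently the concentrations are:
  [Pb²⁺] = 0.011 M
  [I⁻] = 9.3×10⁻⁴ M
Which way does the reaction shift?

in the reverse direction

(PbI₂ is a pure solid — omitted from Q.)
Q = [Pb²⁺]·[I⁻]² = (0.011)·(9.3×10⁻⁴)² = 9.5×10⁻⁹
Q = 9.5×10⁻⁹ > K = 3.4×10⁻⁹, so the reverse reaction proceeds.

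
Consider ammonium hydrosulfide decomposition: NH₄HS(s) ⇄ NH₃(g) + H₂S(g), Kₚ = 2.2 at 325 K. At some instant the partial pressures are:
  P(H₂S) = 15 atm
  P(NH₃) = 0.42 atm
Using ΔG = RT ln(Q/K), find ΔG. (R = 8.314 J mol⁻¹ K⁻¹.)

(NH₄HS is a pure solid — omitted from Qₚ.)
Qₚ = P(NH₃)·P(H₂S) = (0.42)·(15) = 6.30
ΔG = RT ln(Qₚ/Kₚ) = (8.314 J mol⁻¹ K⁻¹)(325 K) × ln(6.30/2.2)
   = (2.702 kJ/mol)(1.052) = 2.84 kJ/mol
ΔG > 0, so the forward reaction is non-spontaneous (proceeds in reverse).

ΔG = 2.84 kJ/mol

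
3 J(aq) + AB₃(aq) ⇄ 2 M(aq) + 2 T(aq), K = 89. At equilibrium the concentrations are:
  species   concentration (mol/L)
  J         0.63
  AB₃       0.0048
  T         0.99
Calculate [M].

[M] = 0.33 mol/L

At equilibrium, K = [M]²·[T]² / ([J]³·[AB₃]) = 89.
([M])²·(0.99)² / ((0.63)³·(0.0048)) = 89
[M]² = 0.109 ⇒ [M] = 0.33 mol/L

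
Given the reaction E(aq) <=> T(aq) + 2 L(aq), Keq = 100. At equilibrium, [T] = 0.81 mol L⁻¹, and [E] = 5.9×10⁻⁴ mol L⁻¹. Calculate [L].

[L] = 0.27 mol L⁻¹

At equilibrium, Keq = [T]·[L]² / [E] = 100.
(0.81)·([L])² / (5.9×10⁻⁴) = 100
[L]² = 0.0728 ⇒ [L] = 0.27 mol L⁻¹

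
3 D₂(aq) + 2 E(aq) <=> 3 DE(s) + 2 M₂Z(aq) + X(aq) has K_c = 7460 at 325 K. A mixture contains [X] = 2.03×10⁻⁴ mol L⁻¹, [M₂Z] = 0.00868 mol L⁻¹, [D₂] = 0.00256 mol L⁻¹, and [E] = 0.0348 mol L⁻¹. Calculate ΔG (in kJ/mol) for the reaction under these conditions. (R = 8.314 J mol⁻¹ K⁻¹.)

ΔG = -6.20 kJ/mol

(DE is a pure solid — omitted from Q_c.)
Q_c = [M₂Z]²·[X] / ([D₂]³·[E]²) = (0.00868)²·(2.03×10⁻⁴) / ((0.00256)³·(0.0348)²) = 753
ΔG = RT ln(Q_c/K_c) = (8.314 J mol⁻¹ K⁻¹)(325 K) × ln(753/7460)
   = (2.702 kJ/mol)(-2.293) = -6.20 kJ/mol
ΔG < 0, so the forward reaction is spontaneous (proceeds forward).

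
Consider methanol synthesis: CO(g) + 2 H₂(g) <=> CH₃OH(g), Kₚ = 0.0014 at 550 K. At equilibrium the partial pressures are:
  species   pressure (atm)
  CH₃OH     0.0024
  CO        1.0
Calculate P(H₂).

At equilibrium, Kₚ = P(CH₃OH) / (P(CO)·P(H₂)²) = 0.0014.
(0.0024) / ((1.0)·(P(H₂))²) = 0.0014
P(H₂)² = 1.71 ⇒ P(H₂) = 1.3 atm

P(H₂) = 1.3 atm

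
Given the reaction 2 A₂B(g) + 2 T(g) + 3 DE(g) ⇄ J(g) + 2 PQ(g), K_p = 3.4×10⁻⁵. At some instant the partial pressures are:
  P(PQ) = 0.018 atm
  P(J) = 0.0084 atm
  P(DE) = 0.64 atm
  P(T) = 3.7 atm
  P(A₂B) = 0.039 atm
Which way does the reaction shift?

toward reactants

Q_p = P(J)·P(PQ)² / (P(A₂B)²·P(T)²·P(DE)³) = (0.0084)·(0.018)² / ((0.039)²·(3.7)²·(0.64)³) = 5.0×10⁻⁴
Q_p = 5.0×10⁻⁴ > K_p = 3.4×10⁻⁵, so the reverse reaction proceeds.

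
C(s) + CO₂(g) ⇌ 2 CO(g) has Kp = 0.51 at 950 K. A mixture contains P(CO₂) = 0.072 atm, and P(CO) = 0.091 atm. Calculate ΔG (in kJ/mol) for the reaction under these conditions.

ΔG = -11.8 kJ/mol

(C is a pure solid — omitted from Qp.)
Qp = P(CO)² / P(CO₂) = (0.091)² / (0.072) = 0.115
ΔG = RT ln(Qp/Kp) = (8.314 J mol⁻¹ K⁻¹)(950 K) × ln(0.115/0.51)
   = (7.898 kJ/mol)(-1.489) = -11.8 kJ/mol
ΔG < 0, so the forward reaction is spontaneous (proceeds forward).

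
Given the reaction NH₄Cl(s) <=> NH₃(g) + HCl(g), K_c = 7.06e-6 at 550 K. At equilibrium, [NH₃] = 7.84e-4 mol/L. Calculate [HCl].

[HCl] = 0.00901 mol/L

(NH₄Cl is a pure solid — omitted from K_c.)
At equilibrium, K_c = [NH₃]·[HCl] = 7.06e-6.
(7.84e-4)·([HCl]) = 7.06e-6
[HCl] = 0.00901 mol/L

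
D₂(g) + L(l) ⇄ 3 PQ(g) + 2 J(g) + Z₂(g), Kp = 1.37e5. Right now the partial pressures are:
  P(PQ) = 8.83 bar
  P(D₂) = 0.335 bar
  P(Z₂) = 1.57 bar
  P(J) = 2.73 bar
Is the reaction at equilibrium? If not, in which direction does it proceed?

to the right

(L is a pure liquid — omitted from Qp.)
Qp = P(PQ)³·P(J)²·P(Z₂) / P(D₂) = (8.83)³·(2.73)²·(1.57) / (0.335) = 24000
Qp = 24000 < Kp = 1.37e5, so the forward reaction proceeds.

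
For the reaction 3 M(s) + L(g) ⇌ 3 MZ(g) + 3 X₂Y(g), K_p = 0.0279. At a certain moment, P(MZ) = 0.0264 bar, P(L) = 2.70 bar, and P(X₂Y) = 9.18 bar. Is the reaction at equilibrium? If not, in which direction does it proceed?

in the forward direction

(M is a pure solid — omitted from Q_p.)
Q_p = P(MZ)³·P(X₂Y)³ / P(L) = (0.0264)³·(9.18)³ / (2.70) = 0.00527
Q_p = 0.00527 < K_p = 0.0279, so the forward reaction proceeds.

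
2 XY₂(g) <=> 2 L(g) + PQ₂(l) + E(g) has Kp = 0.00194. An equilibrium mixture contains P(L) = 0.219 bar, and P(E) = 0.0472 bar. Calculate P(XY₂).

(PQ₂ is a pure liquid — omitted from Kp.)
At equilibrium, Kp = P(L)²·P(E) / P(XY₂)² = 0.00194.
(0.219)²·(0.0472) / (P(XY₂))² = 0.00194
P(XY₂)² = 1.17 ⇒ P(XY₂) = 1.08 bar

P(XY₂) = 1.08 bar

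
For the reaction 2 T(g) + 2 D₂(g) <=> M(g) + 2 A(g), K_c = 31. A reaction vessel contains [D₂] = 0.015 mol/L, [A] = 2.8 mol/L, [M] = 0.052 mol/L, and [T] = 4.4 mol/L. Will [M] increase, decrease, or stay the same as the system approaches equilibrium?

decrease

Q_c = [M]·[A]² / ([T]²·[D₂]²) = (0.052)·(2.8)² / ((4.4)²·(0.015)²) = 94
Q_c = 94 > K_c = 31: net reverse reaction.
M is a product, so it decreases.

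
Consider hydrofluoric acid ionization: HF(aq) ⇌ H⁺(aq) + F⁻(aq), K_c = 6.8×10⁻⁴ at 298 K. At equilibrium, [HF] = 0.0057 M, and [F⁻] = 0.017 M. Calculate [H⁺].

[H⁺] = 2.3×10⁻⁴ M

At equilibrium, K_c = [H⁺]·[F⁻] / [HF] = 6.8×10⁻⁴.
([H⁺])·(0.017) / (0.0057) = 6.8×10⁻⁴
[H⁺] = 2.28×10⁻⁴ = 2.3×10⁻⁴ M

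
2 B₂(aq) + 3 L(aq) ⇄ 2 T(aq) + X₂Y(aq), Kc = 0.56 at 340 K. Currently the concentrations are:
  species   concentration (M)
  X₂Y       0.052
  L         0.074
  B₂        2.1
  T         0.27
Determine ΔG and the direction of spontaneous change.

ΔG = 3.76 kJ/mol; the forward reaction is non-spontaneous

Qc = [T]²·[X₂Y] / ([B₂]²·[L]³) = (0.27)²·(0.052) / ((2.1)²·(0.074)³) = 2.12
ΔG = RT ln(Qc/Kc) = (8.314 J mol⁻¹ K⁻¹)(340 K) × ln(2.12/0.56)
   = (2.827 kJ/mol)(1.331) = 3.76 kJ/mol
ΔG > 0, so the forward reaction is non-spontaneous (proceeds in reverse).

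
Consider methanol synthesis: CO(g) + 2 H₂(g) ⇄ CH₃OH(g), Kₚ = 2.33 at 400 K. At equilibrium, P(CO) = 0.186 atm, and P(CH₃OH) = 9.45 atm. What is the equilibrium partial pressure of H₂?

P(H₂) = 4.67 atm

At equilibrium, Kₚ = P(CH₃OH) / (P(CO)·P(H₂)²) = 2.33.
(9.45) / ((0.186)·(P(H₂))²) = 2.33
P(H₂)² = 21.8 ⇒ P(H₂) = 4.67 atm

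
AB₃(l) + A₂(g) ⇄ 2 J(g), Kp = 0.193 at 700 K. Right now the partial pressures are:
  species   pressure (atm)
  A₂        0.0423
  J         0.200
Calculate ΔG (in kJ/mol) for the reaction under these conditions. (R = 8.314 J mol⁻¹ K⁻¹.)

ΔG = 9.25 kJ/mol

(AB₃ is a pure liquid — omitted from Qp.)
Qp = P(J)² / P(A₂) = (0.200)² / (0.0423) = 0.946
ΔG = RT ln(Qp/Kp) = (8.314 J mol⁻¹ K⁻¹)(700 K) × ln(0.946/0.193)
   = (5.820 kJ/mol)(1.590) = 9.25 kJ/mol
ΔG > 0, so the forward reaction is non-spontaneous (proceeds in reverse).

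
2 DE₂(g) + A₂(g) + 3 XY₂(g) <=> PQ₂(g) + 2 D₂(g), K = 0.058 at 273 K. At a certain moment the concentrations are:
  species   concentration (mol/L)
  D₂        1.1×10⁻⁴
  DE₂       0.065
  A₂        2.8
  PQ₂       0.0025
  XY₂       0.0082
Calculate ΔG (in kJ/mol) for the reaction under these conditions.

ΔG = -5.73 kJ/mol

Q = [PQ₂]·[D₂]² / ([DE₂]²·[A₂]·[XY₂]³) = (0.0025)·(1.1×10⁻⁴)² / ((0.065)²·(2.8)·(0.0082)³) = 0.00464
ΔG = RT ln(Q/K) = (8.314 J mol⁻¹ K⁻¹)(273 K) × ln(0.00464/0.058)
   = (2.270 kJ/mol)(-2.526) = -5.73 kJ/mol
ΔG < 0, so the forward reaction is spontaneous (proceeds forward).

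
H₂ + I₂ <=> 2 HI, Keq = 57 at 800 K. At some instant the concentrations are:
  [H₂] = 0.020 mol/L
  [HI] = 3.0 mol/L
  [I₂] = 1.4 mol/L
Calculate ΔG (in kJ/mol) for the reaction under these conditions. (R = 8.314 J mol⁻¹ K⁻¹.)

Q = [HI]² / ([H₂]·[I₂]) = (3.0)² / ((0.020)·(1.4)) = 321
ΔG = RT ln(Q/Keq) = (8.314 J mol⁻¹ K⁻¹)(800 K) × ln(321/57)
   = (6.651 kJ/mol)(1.728) = 11.5 kJ/mol
ΔG > 0, so the forward reaction is non-spontaneous (proceeds in reverse).

ΔG = 11.5 kJ/mol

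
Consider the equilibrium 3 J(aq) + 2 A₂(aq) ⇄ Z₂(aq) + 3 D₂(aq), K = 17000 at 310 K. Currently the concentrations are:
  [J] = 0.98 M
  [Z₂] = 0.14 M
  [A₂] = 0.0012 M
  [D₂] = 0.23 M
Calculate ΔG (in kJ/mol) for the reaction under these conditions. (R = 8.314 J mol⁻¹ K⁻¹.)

Q = [Z₂]·[D₂]³ / ([J]³·[A₂]²) = (0.14)·(0.23)³ / ((0.98)³·(0.0012)²) = 1260
ΔG = RT ln(Q/K) = (8.314 J mol⁻¹ K⁻¹)(310 K) × ln(1260/17000)
   = (2.577 kJ/mol)(-2.602) = -6.71 kJ/mol
ΔG < 0, so the forward reaction is spontaneous (proceeds forward).

ΔG = -6.71 kJ/mol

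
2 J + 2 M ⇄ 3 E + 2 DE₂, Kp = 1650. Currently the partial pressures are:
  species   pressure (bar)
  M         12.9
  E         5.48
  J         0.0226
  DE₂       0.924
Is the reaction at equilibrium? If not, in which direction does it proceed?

at equilibrium

Qp = P(E)³·P(DE₂)² / (P(J)²·P(M)²) = (5.48)³·(0.924)² / ((0.0226)²·(12.9)²) = 1650
Qp = 1650 = Kp, so the system is already at equilibrium.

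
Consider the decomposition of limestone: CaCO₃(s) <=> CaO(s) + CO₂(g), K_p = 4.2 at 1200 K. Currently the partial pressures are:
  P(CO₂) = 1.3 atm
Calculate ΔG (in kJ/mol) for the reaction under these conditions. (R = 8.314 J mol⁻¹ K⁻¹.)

(CaCO₃, CaO are pure solids — omitted from Q_p.)
Q_p = P(CO₂) = 1.30
ΔG = RT ln(Q_p/K_p) = (8.314 J mol⁻¹ K⁻¹)(1200 K) × ln(1.30/4.2)
   = (9.977 kJ/mol)(-1.173) = -11.7 kJ/mol
ΔG < 0, so the forward reaction is spontaneous (proceeds forward).

ΔG = -11.7 kJ/mol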